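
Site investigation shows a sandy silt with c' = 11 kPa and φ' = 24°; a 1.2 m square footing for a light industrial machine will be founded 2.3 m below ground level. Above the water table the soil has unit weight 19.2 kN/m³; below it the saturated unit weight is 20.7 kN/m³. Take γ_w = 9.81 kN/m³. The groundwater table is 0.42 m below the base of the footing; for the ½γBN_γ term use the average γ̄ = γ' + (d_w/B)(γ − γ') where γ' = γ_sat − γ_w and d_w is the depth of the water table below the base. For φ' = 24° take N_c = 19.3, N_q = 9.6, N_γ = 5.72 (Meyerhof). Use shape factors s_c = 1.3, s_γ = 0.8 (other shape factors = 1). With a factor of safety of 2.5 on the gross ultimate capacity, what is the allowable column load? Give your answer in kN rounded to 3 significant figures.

P_all ≈ 425 kN

q = γ·D_f = 19.2 × 2.3 = 44.16 kPa.
γ' = 10.89 kN/m³; averaging over the depth B below the base, γ̄ = γ' + (d_w/B)(γ − γ') = 13.798 kN/m³.
c·N_c·s_c = 11 × 19.3 × 1.3 = 275.99 kPa
q·N_q = 44.16 × 9.6 = 423.94 kPa
0.5·γ·B·N_γ·s_γ = 0.5 × 13.798 × 1.2 × 5.72 × 0.8 = 37.885 kPa
q_ult = 275.99 + 423.94 + 37.885 = 737.81 kPa.
Gross allowable pressure q_all = 737.81 / 2.5 = 295.12 kPa.
Footing area = 1.44 m², so allowable column load = 295.12 × 1.44 = 424.98 kN.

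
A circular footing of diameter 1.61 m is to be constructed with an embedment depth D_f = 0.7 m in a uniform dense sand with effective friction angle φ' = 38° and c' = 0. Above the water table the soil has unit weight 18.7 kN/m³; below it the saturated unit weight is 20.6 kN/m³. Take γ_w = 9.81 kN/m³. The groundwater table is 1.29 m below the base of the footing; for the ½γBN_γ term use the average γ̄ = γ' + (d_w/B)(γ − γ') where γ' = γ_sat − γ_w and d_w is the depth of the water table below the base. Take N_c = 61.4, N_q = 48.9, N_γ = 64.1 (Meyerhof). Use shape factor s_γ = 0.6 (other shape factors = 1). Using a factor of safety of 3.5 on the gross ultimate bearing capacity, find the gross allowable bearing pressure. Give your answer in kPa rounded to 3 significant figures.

Effective surcharge at the founding depth q = γ·D_f = 18.7 × 0.7 = 13.09 kPa.
With d_w = 1.29 m < B, γ̄ = 10.79 + (1.29/1.61) × (18.7 − 10.79) = 17.128 kN/m³.
q_ult = q·N_q + 0.5·γ·B·N_γ·s_γ
     = 13.09 × 48.9 + 0.5 × 17.128 × 1.61 × 64.1 × 0.6
     = 640.1 + 530.28 = 1170.4 kPa.
q_all = 1170.4 / 3.5 = 334.4 kPa.

q_all ≈ 334 kPa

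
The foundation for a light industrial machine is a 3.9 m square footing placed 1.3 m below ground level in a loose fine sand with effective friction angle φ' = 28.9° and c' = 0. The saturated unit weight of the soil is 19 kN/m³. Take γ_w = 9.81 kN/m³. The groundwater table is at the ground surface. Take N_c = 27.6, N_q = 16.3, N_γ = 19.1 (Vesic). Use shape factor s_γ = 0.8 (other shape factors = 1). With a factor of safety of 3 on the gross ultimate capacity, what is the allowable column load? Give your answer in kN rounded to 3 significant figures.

P_all ≈ 2380 kN

γ' = 19 − 9.81 = 9.19 kN/m³ (submerged throughout). q = 9.19 × 1.3 = 11.947 kPa; the same γ' applies in the ½γBN_γ term.
q·N_q = 11.947 × 16.3 = 194.74 kPa
0.5·γ·B·N_γ·s_γ = 0.5 × 9.19 × 3.9 × 19.1 × 0.8 = 273.83 kPa
q_ult = 194.74 + 273.83 = 468.56 kPa.
Gross allowable pressure q_all = 468.56 / 3 = 156.19 kPa.
Footing area = 15.21 m², so allowable column load = 156.19 × 15.21 = 2375.6 kN.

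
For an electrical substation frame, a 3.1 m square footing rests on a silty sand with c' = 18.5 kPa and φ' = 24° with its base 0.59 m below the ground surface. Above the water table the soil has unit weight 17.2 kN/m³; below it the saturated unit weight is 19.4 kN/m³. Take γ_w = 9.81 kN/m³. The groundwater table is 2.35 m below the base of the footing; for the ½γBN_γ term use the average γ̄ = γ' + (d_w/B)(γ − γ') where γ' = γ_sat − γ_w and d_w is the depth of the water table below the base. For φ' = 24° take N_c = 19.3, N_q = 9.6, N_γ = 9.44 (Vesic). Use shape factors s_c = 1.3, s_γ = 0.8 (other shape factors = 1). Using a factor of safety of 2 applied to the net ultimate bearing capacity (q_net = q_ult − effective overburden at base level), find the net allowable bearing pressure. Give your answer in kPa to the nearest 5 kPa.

q_all(net) ≈ 365 kPa

Effective surcharge at the founding depth q = γ·D_f = 17.2 × 0.59 = 10.148 kPa.
With d_w = 2.35 m < B, γ̄ = 9.59 + (2.35/3.1) × (17.2 − 9.59) = 15.359 kN/m³.
q_ult = c·N_c·s_c + q·N_q + 0.5·γ·B·N_γ·s_γ
     = 18.5 × 19.3 × 1.3 + 10.148 × 9.6 + 0.5 × 15.359 × 3.1 × 9.44 × 0.8
     = 464.17 + 97.421 + 179.78 = 741.37 kPa.
Net ultimate: q_net = 741.37 − 10.148 = 731.22 kPa.
q_all(net) = 731.22 / 2 = 365.61 kPa.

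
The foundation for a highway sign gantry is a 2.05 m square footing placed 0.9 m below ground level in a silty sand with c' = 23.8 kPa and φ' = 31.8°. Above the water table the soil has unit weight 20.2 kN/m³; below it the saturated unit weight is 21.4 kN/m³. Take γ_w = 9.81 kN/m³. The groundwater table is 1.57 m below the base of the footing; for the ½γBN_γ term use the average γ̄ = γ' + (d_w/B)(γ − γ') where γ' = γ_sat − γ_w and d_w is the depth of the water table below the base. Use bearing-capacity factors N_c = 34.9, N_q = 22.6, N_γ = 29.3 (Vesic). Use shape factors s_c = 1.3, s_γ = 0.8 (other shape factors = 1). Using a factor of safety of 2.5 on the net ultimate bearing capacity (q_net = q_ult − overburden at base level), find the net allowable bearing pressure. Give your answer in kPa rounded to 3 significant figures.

q_all(net) ≈ 764 kPa

Overburden at base level: q = 20.2 × 0.9 = 18.18 kPa.
The water table is 1.57 m below the base (< B = 2.05 m), so the ½γBN_γ term uses γ̄ = γ' + (d_w/B)(γ − γ') = 11.59 + (1.57/2.05)(20.2 − 11.59) = 18.184 kN/m³.
Cohesion term c·N_c·s_c = 23.8 × 34.9 × 1.3 = 1079.8 kPa; surcharge term q·N_q = 18.18 × 22.6 = 410.87 kPa; self-weight term 0.5·γ·B·N_γ·s_γ = 0.5 × 18.184 × 2.05 × 29.3 × 0.8 = 436.89 kPa.
q_ult = 1079.8 + 410.87 + 436.89 = 1927.6 kPa.
q_net = 1927.6 − 18.18 = 1909.4 kPa.
q_all(net) = 1909.4 / 2.5 = 763.75 kPa.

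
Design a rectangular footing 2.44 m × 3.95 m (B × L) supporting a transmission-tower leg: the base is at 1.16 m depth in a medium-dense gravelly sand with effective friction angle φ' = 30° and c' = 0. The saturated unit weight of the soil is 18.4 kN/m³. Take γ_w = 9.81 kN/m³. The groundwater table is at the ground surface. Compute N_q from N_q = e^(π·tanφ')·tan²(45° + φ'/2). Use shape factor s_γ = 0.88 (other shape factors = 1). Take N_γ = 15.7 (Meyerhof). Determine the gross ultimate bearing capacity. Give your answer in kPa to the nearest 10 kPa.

tan30° = 0.5774, so N_q = e^(π×0.5774)·tan²(60°) = 6.134 × 3.0 = 18.4.
Water table at ground surface, so effective unit weight γ' = 18.4 − 9.81 = 8.59 kN/m³ is used throughout; overburden q = 8.59 × 1.16 = 9.9644 kPa; the same γ' applies in the ½γBN_γ term.
Surcharge term q·N_q = 9.9644 × 18.401 = 183.36 kPa; self-weight term 0.5·γ·B·N_γ·s_γ = 0.5 × 8.59 × 2.44 × 15.7 × 0.88 = 144.79 kPa.
q_ult = 183.36 + 144.79 = 328.15 kPa.

q_ult ≈ 330 kPa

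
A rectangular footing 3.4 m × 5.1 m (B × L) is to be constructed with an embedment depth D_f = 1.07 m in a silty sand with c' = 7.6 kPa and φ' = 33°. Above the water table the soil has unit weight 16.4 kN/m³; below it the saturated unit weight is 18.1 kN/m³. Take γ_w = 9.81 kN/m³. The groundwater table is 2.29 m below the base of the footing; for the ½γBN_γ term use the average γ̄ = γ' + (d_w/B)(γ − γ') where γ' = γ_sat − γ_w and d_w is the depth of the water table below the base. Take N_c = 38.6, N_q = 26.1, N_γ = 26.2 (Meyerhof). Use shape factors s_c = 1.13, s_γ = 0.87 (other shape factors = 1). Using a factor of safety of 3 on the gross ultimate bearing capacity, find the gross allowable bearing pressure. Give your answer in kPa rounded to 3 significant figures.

Effective surcharge at the founding depth q = γ·D_f = 16.4 × 1.07 = 17.548 kPa.
With d_w = 2.29 m < B, γ̄ = 8.29 + (2.29/3.4) × (16.4 − 8.29) = 13.752 kN/m³.
q_ult = c·N_c·s_c + q·N_q + 0.5·γ·B·N_γ·s_γ
     = 7.6 × 38.6 × 1.13 + 17.548 × 26.1 + 0.5 × 13.752 × 3.4 × 26.2 × 0.87
     = 331.5 + 458 + 532.9 = 1322.4 kPa.
q_all = 1322.4 / 3 = 440.8 kPa.

q_all ≈ 441 kPa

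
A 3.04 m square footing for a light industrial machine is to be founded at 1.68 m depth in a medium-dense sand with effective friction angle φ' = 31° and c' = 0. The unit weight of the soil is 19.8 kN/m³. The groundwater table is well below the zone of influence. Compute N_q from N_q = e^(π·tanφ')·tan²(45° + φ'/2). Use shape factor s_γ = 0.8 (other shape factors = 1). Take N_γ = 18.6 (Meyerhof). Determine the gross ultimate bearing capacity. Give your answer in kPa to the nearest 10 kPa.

q_ult ≈ 1130 kPa

tan31° = 0.6009, so N_q = e^(π×0.6009)·tan²(60.5°) = 6.604 × 3.124 = 20.63.
Overburden at base level: q = 19.8 × 1.68 = 33.264 kPa.
Surcharge term q·N_q = 33.264 × 20.631 = 686.26 kPa; self-weight term 0.5·γ·B·N_γ·s_γ = 0.5 × 19.8 × 3.04 × 18.6 × 0.8 = 447.83 kPa.
q_ult = 686.26 + 447.83 = 1134.1 kPa.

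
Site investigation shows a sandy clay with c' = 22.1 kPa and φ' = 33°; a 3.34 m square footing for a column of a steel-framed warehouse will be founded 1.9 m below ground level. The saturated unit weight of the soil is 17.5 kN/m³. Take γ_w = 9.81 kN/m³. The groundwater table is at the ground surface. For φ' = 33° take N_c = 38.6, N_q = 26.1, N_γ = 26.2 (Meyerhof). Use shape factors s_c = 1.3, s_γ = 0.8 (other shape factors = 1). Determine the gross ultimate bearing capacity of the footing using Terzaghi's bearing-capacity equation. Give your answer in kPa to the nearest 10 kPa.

γ' = 17.5 − 9.81 = 7.69 kN/m³ (submerged throughout). q = 7.69 × 1.9 = 14.611 kPa; the same γ' applies in the ½γBN_γ term.
c·N_c·s_c = 22.1 × 38.6 × 1.3 = 1109 kPa
q·N_q = 14.611 × 26.1 = 381.35 kPa
0.5·γ·B·N_γ·s_γ = 0.5 × 7.69 × 3.34 × 26.2 × 0.8 = 269.17 kPa
q_ult = 1109 + 381.35 + 269.17 = 1759.5 kPa.

q_ult ≈ 1760 kPa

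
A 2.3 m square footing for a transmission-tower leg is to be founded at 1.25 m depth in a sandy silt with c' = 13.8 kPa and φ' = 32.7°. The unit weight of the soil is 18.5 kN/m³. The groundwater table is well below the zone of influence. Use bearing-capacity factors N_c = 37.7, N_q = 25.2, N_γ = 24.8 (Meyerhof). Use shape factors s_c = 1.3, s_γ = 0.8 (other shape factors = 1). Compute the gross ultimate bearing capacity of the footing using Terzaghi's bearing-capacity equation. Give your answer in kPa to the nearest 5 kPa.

q_ult ≈ 1680 kPa

Effective surcharge at the founding depth q = γ·D_f = 18.5 × 1.25 = 23.125 kPa.
q_ult = c·N_c·s_c + q·N_q + 0.5·γ·B·N_γ·s_γ
     = 13.8 × 37.7 × 1.3 + 23.125 × 25.2 + 0.5 × 18.5 × 2.3 × 24.8 × 0.8
     = 676.34 + 582.75 + 422.1 = 1681.2 kPa.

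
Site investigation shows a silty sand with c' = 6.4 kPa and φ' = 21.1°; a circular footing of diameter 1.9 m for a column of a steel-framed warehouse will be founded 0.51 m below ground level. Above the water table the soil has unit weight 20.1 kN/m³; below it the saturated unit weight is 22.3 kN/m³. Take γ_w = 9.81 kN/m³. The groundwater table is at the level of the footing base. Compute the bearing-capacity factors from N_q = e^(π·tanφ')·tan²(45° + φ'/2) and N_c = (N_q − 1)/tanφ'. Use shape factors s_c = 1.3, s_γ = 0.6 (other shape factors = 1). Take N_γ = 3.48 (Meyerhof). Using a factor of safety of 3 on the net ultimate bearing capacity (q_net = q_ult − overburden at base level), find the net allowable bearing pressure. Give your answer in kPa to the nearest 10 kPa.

N_q = e^(π·tan21.1°)·tan²(55.55°) = 7.14; N_c = (N_q − 1)/tanφ' = 15.92.
Overburden at base level: q = 20.1 × 0.51 = 10.251 kPa.
Below the base the soil is submerged, so the ½γBN_γ term uses γ' = 22.3 − 9.81 = 12.49 kN/m³.
Cohesion term c·N_c·s_c = 6.4 × 15.918 × 1.3 = 132.43 kPa; surcharge term q·N_q = 10.251 × 7.1421 = 73.213 kPa; self-weight term 0.5·γ·B·N_γ·s_γ = 0.5 × 12.49 × 1.9 × 3.48 × 0.6 = 24.775 kPa.
q_ult = 132.43 + 73.213 + 24.775 = 230.42 kPa.
q_net = 230.42 − 10.251 = 220.17 kPa.
q_all(net) = 220.17 / 3 = 73.391 kPa.

q_all(net) ≈ 70 kPa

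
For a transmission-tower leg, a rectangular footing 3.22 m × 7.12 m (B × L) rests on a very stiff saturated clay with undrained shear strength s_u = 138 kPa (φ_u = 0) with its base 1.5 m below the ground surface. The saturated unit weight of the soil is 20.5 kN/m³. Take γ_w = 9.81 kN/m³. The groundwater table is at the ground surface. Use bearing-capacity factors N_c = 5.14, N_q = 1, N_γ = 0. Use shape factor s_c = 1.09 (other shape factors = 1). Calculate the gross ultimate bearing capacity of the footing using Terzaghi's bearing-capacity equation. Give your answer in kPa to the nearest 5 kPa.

q_ult ≈ 790 kPa

γ' = 20.5 − 9.81 = 10.69 kN/m³ (submerged throughout). q = 10.69 × 1.5 = 16.035 kPa.
c·N_c·s_c = 138 × 5.14 × 1.09 = 773.16 kPa
q·N_q = 16.035 × 1 = 16.035 kPa
q_ult = 773.16 + 16.035 = 789.19 kPa.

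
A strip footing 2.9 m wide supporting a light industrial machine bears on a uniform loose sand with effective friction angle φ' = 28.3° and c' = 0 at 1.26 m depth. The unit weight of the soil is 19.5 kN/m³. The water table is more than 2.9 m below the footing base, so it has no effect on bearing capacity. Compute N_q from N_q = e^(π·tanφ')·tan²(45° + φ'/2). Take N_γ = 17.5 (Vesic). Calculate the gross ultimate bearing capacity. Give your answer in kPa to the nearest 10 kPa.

q_ult ≈ 870 kPa

tan28.3° = 0.5384, so N_q = e^(π×0.5384)·tan²(59.15°) = 5.428 × 2.803 = 15.21.
Effective surcharge at the founding depth q = γ·D_f = 19.5 × 1.26 = 24.57 kPa.
q_ult = q·N_q + 0.5·γ·B·N_γ
     = 24.57 × 15.214 + 0.5 × 19.5 × 2.9 × 17.5
     = 373.81 + 494.81 = 868.63 kPa.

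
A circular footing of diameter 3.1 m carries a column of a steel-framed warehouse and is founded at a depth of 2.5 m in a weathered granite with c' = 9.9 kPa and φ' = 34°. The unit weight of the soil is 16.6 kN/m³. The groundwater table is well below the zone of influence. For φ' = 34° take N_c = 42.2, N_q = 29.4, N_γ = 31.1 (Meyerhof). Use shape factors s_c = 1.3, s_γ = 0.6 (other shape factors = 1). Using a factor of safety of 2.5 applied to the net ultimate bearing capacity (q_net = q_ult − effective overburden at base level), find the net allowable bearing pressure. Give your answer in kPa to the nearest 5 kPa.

q = γ·D_f = 16.6 × 2.5 = 41.5 kPa.
c·N_c·s_c = 9.9 × 42.2 × 1.3 = 543.11 kPa
q·N_q = 41.5 × 29.4 = 1220.1 kPa
0.5·γ·B·N_γ·s_γ = 0.5 × 16.6 × 3.1 × 31.1 × 0.6 = 480.12 kPa
q_ult = 543.11 + 1220.1 + 480.12 = 2243.3 kPa.
Net ultimate: q_net = 2243.3 − 41.5 = 2201.8 kPa.
q_all(net) = 2201.8 / 2.5 = 880.73 kPa.

q_all(net) ≈ 880 kPa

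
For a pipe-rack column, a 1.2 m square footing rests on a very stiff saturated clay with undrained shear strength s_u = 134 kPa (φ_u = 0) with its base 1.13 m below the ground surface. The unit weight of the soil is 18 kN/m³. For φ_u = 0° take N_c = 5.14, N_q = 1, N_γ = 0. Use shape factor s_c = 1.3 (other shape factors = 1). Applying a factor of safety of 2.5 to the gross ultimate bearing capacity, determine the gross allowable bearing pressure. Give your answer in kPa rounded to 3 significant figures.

q_all ≈ 366 kPa

q = γ·D_f = 18 × 1.13 = 20.34 kPa.
c·N_c·s_c = 134 × 5.14 × 1.3 = 895.39 kPa
q·N_q = 20.34 × 1 = 20.34 kPa
q_ult = 895.39 + 20.34 = 915.73 kPa.
q_all = q_ult / FS = 915.73 / 2.5 = 366.29 kPa.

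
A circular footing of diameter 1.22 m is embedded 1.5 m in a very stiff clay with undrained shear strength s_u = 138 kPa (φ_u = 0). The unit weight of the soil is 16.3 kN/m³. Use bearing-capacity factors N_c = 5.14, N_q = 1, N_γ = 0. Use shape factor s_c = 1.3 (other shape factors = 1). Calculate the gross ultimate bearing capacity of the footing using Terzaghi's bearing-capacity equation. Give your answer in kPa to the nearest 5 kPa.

Effective surcharge at the founding depth q = γ·D_f = 16.3 × 1.5 = 24.45 kPa.
q_ult = c·N_c·s_c + q·N_q
     = 138 × 5.14 × 1.3 + 24.45 × 1
     = 922.12 + 24.45 = 946.57 kPa.

q_ult ≈ 945 kPa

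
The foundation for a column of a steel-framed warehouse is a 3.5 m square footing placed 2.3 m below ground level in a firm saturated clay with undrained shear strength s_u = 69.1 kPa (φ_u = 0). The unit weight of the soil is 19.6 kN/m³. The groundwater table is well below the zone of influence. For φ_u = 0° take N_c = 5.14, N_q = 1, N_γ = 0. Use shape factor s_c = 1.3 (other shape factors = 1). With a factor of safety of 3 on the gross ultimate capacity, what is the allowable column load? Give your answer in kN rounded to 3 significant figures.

P_all ≈ 2070 kN

Effective surcharge at the founding depth q = γ·D_f = 19.6 × 2.3 = 45.08 kPa.
q_ult = c·N_c·s_c + q·N_q
     = 69.1 × 5.14 × 1.3 + 45.08 × 1
     = 461.73 + 45.08 = 506.81 kPa.
Gross allowable pressure q_all = 506.81 / 3 = 168.94 kPa.
Footing area = 12.25 m², so allowable column load = 168.94 × 12.25 = 2069.5 kN.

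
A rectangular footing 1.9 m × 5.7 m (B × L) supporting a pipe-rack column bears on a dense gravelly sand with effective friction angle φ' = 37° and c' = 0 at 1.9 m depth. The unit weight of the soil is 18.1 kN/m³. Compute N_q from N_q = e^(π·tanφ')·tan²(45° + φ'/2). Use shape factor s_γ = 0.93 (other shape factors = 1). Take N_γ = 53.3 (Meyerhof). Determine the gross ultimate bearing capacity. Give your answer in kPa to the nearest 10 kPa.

q_ult ≈ 2330 kPa

tan37° = 0.7536, so N_q = e^(π×0.7536)·tan²(63.5°) = 10.669 × 4.023 = 42.92.
Effective surcharge at the founding depth q = γ·D_f = 18.1 × 1.9 = 34.39 kPa.
q_ult = q·N_q + 0.5·γ·B·N_γ·s_γ
     = 34.39 × 42.92 + 0.5 × 18.1 × 1.9 × 53.3 × 0.93
     = 1476 + 852.34 = 2328.4 kPa.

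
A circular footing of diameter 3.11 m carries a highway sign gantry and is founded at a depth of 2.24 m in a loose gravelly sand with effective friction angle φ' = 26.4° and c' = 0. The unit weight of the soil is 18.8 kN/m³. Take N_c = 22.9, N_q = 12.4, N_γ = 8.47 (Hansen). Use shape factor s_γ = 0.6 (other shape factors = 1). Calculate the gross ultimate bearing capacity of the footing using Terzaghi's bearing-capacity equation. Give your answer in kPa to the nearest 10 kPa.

q_ult ≈ 670 kPa

q = γ·D_f = 18.8 × 2.24 = 42.112 kPa.
q·N_q = 42.112 × 12.4 = 522.19 kPa
0.5·γ·B·N_γ·s_γ = 0.5 × 18.8 × 3.11 × 8.47 × 0.6 = 148.57 kPa
q_ult = 522.19 + 148.57 = 670.76 kPa.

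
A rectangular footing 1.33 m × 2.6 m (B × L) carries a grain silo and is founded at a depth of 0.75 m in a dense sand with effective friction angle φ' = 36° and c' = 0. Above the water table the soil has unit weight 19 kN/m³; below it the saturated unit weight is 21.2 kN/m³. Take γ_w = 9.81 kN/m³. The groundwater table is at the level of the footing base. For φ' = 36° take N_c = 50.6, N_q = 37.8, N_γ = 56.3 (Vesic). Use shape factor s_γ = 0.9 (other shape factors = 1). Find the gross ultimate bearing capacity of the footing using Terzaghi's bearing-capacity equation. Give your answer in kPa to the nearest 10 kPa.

q_ult ≈ 920 kPa

Effective surcharge at the founding depth q = γ·D_f = 19 × 0.75 = 14.25 kPa.
The water table coincides with the base, so in the self-weight term γ → γ' = 11.39 kN/m³.
q_ult = q·N_q + 0.5·γ·B·N_γ·s_γ
     = 14.25 × 37.8 + 0.5 × 11.39 × 1.33 × 56.3 × 0.9
     = 538.65 + 383.79 = 922.44 kPa.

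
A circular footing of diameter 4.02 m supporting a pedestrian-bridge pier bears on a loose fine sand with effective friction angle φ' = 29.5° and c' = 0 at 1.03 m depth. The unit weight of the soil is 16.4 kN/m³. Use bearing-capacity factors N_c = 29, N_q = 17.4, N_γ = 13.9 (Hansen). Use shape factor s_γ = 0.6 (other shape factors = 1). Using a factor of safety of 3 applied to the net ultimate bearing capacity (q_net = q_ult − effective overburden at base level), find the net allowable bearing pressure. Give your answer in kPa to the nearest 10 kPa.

Overburden at base level: q = 16.4 × 1.03 = 16.892 kPa.
Surcharge term q·N_q = 16.892 × 17.4 = 293.92 kPa; self-weight term 0.5·γ·B·N_γ·s_γ = 0.5 × 16.4 × 4.02 × 13.9 × 0.6 = 274.92 kPa.
q_ult = 293.92 + 274.92 = 568.84 kPa.
Net ultimate: q_net = 568.84 − 16.892 = 551.95 kPa.
q_all(net) = 551.95 / 3 = 183.98 kPa.

q_all(net) ≈ 180 kPa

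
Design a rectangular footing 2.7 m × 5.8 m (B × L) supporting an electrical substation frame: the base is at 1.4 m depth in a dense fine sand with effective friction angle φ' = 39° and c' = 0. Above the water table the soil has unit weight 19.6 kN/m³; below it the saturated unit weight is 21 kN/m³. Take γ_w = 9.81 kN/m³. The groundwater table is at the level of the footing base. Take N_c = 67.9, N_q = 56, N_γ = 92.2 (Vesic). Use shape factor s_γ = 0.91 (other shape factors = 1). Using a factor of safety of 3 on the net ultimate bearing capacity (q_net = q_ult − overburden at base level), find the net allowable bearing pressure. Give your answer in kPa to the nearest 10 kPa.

q_all(net) ≈ 930 kPa

q = γ·D_f = 19.6 × 1.4 = 27.44 kPa.
For the ½γBN_γ term take γ' = 21 − 9.81 = 11.19 kN/m³ (soil below base is submerged).
q·N_q = 27.44 × 56 = 1536.6 kPa
0.5·γ·B·N_γ·s_γ = 0.5 × 11.19 × 2.7 × 92.2 × 0.91 = 1267.5 kPa
q_ult = 1536.6 + 1267.5 = 2804.1 kPa.
q_net = 2804.1 − 27.44 = 2776.7 kPa.
q_all(net) = 2776.7 / 3 = 925.56 kPa.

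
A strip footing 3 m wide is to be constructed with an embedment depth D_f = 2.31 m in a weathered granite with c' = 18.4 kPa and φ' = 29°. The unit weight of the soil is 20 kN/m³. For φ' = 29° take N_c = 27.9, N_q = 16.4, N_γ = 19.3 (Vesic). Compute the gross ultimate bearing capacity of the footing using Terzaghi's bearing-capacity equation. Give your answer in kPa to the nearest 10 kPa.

q = γ·D_f = 20 × 2.31 = 46.2 kPa.
c·N_c = 18.4 × 27.9 = 513.36 kPa
q·N_q = 46.2 × 16.4 = 757.68 kPa
0.5·γ·B·N_γ = 0.5 × 20 × 3 × 19.3 = 579 kPa
q_ult = 513.36 + 757.68 + 579 = 1850 kPa.

q_ult ≈ 1850 kPa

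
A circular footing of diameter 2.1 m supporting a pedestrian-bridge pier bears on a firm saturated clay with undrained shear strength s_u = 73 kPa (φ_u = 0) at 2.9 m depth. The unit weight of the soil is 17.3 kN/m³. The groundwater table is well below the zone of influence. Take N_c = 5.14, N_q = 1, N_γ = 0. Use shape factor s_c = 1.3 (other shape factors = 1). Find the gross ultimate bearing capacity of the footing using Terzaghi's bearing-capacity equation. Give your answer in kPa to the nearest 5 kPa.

q = γ·D_f = 17.3 × 2.9 = 50.17 kPa.
c·N_c·s_c = 73 × 5.14 × 1.3 = 487.79 kPa
q·N_q = 50.17 × 1 = 50.17 kPa
q_ult = 487.79 + 50.17 = 537.96 kPa.

q_ult ≈ 540 kPa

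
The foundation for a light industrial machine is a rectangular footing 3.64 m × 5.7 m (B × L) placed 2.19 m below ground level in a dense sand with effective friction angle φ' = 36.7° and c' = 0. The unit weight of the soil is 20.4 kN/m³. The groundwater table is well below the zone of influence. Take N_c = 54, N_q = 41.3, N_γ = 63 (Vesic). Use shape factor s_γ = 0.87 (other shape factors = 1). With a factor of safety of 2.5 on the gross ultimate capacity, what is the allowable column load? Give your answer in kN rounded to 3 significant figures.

Overburden at base level: q = 20.4 × 2.19 = 44.676 kPa.
Surcharge term q·N_q = 44.676 × 41.3 = 1845.1 kPa; self-weight term 0.5·γ·B·N_γ·s_γ = 0.5 × 20.4 × 3.64 × 63 × 0.87 = 2035 kPa.
q_ult = 1845.1 + 2035 = 3880.1 kPa.
Gross allowable pressure q_all = 3880.1 / 2.5 = 1552 kPa.
Footing area = 20.748 m², so allowable column load = 1552 × 20.748 = 32202 kN.

P_all ≈ 32200 kN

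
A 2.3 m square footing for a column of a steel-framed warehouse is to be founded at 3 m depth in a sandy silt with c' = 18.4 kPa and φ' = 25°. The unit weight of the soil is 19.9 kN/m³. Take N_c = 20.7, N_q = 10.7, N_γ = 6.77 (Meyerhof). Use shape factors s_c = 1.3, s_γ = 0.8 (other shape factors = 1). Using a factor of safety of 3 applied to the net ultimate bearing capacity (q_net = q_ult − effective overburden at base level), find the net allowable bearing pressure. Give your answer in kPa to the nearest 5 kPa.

q = γ·D_f = 19.9 × 3 = 59.7 kPa.
c·N_c·s_c = 18.4 × 20.7 × 1.3 = 495.14 kPa
q·N_q = 59.7 × 10.7 = 638.79 kPa
0.5·γ·B·N_γ·s_γ = 0.5 × 19.9 × 2.3 × 6.77 × 0.8 = 123.95 kPa
q_ult = 495.14 + 638.79 + 123.95 = 1257.9 kPa.
Net ultimate: q_net = 1257.9 − 59.7 = 1198.2 kPa.
q_all(net) = 1198.2 / 3 = 399.39 kPa.

q_all(net) ≈ 400 kPa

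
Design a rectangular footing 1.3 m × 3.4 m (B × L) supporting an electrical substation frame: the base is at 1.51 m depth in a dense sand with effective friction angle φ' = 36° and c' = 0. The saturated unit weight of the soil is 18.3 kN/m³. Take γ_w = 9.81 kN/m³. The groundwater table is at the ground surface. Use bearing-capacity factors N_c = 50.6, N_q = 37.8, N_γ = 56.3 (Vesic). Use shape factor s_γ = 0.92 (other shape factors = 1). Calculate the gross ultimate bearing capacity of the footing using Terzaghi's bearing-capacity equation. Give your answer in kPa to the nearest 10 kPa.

With the water table at the surface the whole profile is submerged: γ' = 18.3 − 9.81 = 8.49 kN/m³, so q = γ'·D_f = 12.82 kPa; the same γ' applies in the ½γBN_γ term.
q_ult = q·N_q + 0.5·γ·B·N_γ·s_γ
     = 12.82 × 37.8 + 0.5 × 8.49 × 1.3 × 56.3 × 0.92
     = 484.59 + 285.84 = 770.43 kPa.

q_ult ≈ 770 kPa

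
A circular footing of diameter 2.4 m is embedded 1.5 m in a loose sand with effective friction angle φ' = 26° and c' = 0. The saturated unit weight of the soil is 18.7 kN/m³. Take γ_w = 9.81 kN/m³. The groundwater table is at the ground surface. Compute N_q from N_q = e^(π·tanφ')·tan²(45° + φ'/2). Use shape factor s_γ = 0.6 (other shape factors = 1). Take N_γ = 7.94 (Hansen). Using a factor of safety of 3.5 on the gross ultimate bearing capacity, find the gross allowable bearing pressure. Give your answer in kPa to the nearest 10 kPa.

q_all ≈ 60 kPa

N_q = e^(π·tan26°)·tan²(58°) = 11.85.
With the water table at the surface the whole profile is submerged: γ' = 18.7 − 9.81 = 8.89 kN/m³, so q = γ'·D_f = 13.335 kPa; the same γ' applies in the ½γBN_γ term.
q_ult = q·N_q + 0.5·γ·B·N_γ·s_γ
     = 13.335 × 11.854 + 0.5 × 8.89 × 2.4 × 7.94 × 0.6
     = 158.08 + 50.822 = 208.9 kPa.
q_all = 208.9 / 3.5 = 59.685 kPa.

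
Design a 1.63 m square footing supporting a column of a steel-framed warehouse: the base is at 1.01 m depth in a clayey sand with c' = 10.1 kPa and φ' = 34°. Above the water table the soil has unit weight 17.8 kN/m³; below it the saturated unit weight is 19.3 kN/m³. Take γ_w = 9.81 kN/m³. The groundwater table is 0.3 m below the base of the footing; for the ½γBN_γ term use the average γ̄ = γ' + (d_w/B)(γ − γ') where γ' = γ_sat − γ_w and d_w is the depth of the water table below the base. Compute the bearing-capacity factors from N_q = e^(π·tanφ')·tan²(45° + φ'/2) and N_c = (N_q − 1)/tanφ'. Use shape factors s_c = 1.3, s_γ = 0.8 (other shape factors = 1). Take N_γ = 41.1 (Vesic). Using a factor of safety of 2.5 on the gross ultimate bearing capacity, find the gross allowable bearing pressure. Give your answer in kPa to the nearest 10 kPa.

N_q = e^(π·tan34°)·tan²(62°) = 29.44; N_c = (N_q − 1)/tanφ' = 42.16.
q = γ·D_f = 17.8 × 1.01 = 17.978 kPa.
γ' = 9.49 kN/m³; averaging over the depth B below the base, γ̄ = γ' + (d_w/B)(γ − γ') = 11.019 kN/m³.
c·N_c·s_c = 10.1 × 42.164 × 1.3 = 553.61 kPa
q·N_q = 17.978 × 29.44 = 529.27 kPa
0.5·γ·B·N_γ·s_γ = 0.5 × 11.019 × 1.63 × 41.1 × 0.8 = 295.29 kPa
q_ult = 553.61 + 529.27 + 295.29 = 1378.2 kPa.
q_all = 1378.2 / 2.5 = 551.27 kPa.

q_all ≈ 550 kPa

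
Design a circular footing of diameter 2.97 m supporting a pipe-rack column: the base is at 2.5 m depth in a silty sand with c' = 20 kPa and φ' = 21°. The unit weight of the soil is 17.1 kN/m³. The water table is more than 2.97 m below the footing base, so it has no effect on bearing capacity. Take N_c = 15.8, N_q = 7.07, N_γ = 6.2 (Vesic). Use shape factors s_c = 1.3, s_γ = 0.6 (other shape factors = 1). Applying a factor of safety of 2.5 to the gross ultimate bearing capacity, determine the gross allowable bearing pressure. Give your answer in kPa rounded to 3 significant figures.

q = γ·D_f = 17.1 × 2.5 = 42.75 kPa.
c·N_c·s_c = 20 × 15.8 × 1.3 = 410.8 kPa
q·N_q = 42.75 × 7.07 = 302.24 kPa
0.5·γ·B·N_γ·s_γ = 0.5 × 17.1 × 2.97 × 6.2 × 0.6 = 94.464 kPa
q_ult = 410.8 + 302.24 + 94.464 = 807.51 kPa.
q_all = q_ult / FS = 807.51 / 2.5 = 323 kPa.

q_all ≈ 323 kPa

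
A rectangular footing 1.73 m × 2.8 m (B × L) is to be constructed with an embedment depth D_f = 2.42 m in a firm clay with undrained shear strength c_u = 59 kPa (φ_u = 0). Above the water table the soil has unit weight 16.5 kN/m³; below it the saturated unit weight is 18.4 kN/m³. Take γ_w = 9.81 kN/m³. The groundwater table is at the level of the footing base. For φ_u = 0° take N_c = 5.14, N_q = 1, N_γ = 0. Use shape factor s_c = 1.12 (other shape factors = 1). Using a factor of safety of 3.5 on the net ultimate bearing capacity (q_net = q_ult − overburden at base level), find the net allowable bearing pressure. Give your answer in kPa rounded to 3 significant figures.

q_all(net) ≈ 97 kPa

q = γ·D_f = 16.5 × 2.42 = 39.93 kPa.
c·N_c·s_c = 59 × 5.14 × 1.12 = 339.65 kPa
q·N_q = 39.93 × 1 = 39.93 kPa
q_ult = 339.65 + 39.93 = 379.58 kPa.
q_net = 379.58 − 39.93 = 339.65 kPa.
q_all(net) = 339.65 / 3.5 = 97.043 kPa.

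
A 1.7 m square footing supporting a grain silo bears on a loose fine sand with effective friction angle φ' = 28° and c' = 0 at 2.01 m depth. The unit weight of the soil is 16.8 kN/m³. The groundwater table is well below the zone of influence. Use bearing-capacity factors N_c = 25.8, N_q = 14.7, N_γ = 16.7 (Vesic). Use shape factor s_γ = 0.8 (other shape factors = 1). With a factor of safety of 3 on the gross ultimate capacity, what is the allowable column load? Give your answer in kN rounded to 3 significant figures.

Effective surcharge at the founding depth q = γ·D_f = 16.8 × 2.01 = 33.768 kPa.
q_ult = q·N_q + 0.5·γ·B·N_γ·s_γ
     = 33.768 × 14.7 + 0.5 × 16.8 × 1.7 × 16.7 × 0.8
     = 496.39 + 190.78 = 687.17 kPa.
Gross allowable pressure q_all = 687.17 / 3 = 229.06 kPa.
Footing area = 2.89 m², so allowable column load = 229.06 × 2.89 = 661.97 kN.

P_all ≈ 662 kN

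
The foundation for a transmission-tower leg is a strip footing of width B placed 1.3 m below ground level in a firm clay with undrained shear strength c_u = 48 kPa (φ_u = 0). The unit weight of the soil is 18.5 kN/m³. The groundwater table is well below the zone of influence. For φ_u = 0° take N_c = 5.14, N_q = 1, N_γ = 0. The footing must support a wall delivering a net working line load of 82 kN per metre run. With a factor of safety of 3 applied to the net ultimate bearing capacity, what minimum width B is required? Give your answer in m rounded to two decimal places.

B = 1.00 m

Effective surcharge at the founding depth q = γ·D_f = 18.5 × 1.3 = 24.05 kPa.
q_ult = c·N_c + q·N_q
     = 48 × 5.14 + 24.05 × 1
     = 246.72 + 24.05 = 270.77 kPa.
For φ = 0 the ½γBN_γ term vanishes, so q_ult is independent of B. q_net = 270.77 − 24.05 = 246.72 kPa; q_all(net) = 246.72/3 = 82.24 kPa.
Required width B = w / q_all(net) = 82 / 82.24 = 0.997 m.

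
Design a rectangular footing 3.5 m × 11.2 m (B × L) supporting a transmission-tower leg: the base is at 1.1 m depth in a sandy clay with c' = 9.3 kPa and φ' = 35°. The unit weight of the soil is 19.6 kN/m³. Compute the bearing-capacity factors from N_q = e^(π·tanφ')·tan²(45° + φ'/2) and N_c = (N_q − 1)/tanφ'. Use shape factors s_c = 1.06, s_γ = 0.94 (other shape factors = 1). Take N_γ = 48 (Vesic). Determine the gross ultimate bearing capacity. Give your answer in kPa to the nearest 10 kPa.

q_ult ≈ 2720 kPa

tan35° = 0.7002, so N_q = e^(π×0.7002)·tan²(62.5°) = 9.023 × 3.69 = 33.3.
N_c = (33.3 − 1)/tan35° = 46.12.
q = γ·D_f = 19.6 × 1.1 = 21.56 kPa.
c·N_c·s_c = 9.3 × 46.124 × 1.06 = 454.69 kPa
q·N_q = 21.56 × 33.296 = 717.86 kPa
0.5·γ·B·N_γ·s_γ = 0.5 × 19.6 × 3.5 × 48 × 0.94 = 1547.6 kPa
q_ult = 454.69 + 717.86 + 1547.6 = 2720.2 kPa.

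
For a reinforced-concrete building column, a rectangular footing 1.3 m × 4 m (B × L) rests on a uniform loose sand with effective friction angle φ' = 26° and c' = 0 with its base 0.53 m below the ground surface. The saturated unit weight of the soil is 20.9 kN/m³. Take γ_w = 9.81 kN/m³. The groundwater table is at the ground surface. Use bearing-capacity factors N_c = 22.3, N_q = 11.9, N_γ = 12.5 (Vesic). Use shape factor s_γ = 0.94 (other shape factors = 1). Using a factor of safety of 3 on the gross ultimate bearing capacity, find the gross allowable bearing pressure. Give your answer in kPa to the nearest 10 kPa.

Water table at ground surface, so effective unit weight γ' = 20.9 − 9.81 = 11.09 kN/m³ is used throughout; overburden q = 11.09 × 0.53 = 5.8777 kPa; the same γ' applies in the ½γBN_γ term.
Surcharge term q·N_q = 5.8777 × 11.9 = 69.945 kPa; self-weight term 0.5·γ·B·N_γ·s_γ = 0.5 × 11.09 × 1.3 × 12.5 × 0.94 = 84.7 kPa.
q_ult = 69.945 + 84.7 = 154.64 kPa.
q_all = 154.64 / 3 = 51.548 kPa.

q_all ≈ 50 kPa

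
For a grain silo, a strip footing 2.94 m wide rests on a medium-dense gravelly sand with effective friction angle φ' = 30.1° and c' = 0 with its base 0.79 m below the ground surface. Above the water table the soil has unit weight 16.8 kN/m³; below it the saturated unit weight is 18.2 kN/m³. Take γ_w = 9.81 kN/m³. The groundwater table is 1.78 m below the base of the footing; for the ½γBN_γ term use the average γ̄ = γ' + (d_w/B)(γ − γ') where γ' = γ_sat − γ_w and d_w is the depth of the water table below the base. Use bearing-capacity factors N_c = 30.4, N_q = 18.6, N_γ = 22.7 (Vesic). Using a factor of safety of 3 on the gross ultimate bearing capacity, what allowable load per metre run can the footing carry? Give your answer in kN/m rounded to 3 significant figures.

Effective surcharge at the founding depth q = γ·D_f = 16.8 × 0.79 = 13.272 kPa.
With d_w = 1.78 m < B, γ̄ = 8.39 + (1.78/2.94) × (16.8 − 8.39) = 13.482 kN/m³.
q_ult = q·N_q + 0.5·γ·B·N_γ
     = 13.272 × 18.6 + 0.5 × 13.482 × 2.94 × 22.7
     = 246.86 + 449.87 = 696.73 kPa.
Gross allowable pressure q_all = 696.73 / 3 = 232.24 kPa.
Allowable wall load = q_all × B = 232.24 × 2.94 = 682.8 kN per metre run.

≈ 683 kN/m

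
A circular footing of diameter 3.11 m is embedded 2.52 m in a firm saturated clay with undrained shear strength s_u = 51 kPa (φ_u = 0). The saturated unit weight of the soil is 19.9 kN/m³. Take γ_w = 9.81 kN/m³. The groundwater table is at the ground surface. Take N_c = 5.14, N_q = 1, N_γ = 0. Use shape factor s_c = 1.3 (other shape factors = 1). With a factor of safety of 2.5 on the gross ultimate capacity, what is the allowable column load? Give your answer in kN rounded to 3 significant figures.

γ' = 19.9 − 9.81 = 10.09 kN/m³ (submerged throughout). q = 10.09 × 2.52 = 25.427 kPa.
c·N_c·s_c = 51 × 5.14 × 1.3 = 340.78 kPa
q·N_q = 25.427 × 1 = 25.427 kPa
q_ult = 340.78 + 25.427 = 366.21 kPa.
Gross allowable pressure q_all = 366.21 / 2.5 = 146.48 kPa.
Footing area = 7.5964 m², so allowable column load = 146.48 × 7.5964 = 1112.7 kN.

P_all ≈ 1110 kN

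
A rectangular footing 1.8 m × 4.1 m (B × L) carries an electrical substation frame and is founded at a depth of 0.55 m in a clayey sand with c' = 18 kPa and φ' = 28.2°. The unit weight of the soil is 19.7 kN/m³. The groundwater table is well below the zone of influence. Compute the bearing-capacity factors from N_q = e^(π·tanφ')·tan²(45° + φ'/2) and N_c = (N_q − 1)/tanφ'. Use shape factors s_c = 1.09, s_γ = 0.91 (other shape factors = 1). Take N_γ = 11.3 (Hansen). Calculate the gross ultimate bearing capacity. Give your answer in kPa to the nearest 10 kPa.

q_ult ≈ 860 kPa

tan28.2° = 0.5362, so N_q = e^(π×0.5362)·tan²(59.1°) = 5.39 × 2.792 = 15.05.
N_c = (15.05 − 1)/tan28.2° = 26.2.
Overburden at base level: q = 19.7 × 0.55 = 10.835 kPa.
Cohesion term c·N_c·s_c = 18 × 26.198 × 1.09 = 514.01 kPa; surcharge term q·N_q = 10.835 × 15.047 = 163.04 kPa; self-weight term 0.5·γ·B·N_γ·s_γ = 0.5 × 19.7 × 1.8 × 11.3 × 0.91 = 182.32 kPa.
q_ult = 514.01 + 163.04 + 182.32 = 859.37 kPa.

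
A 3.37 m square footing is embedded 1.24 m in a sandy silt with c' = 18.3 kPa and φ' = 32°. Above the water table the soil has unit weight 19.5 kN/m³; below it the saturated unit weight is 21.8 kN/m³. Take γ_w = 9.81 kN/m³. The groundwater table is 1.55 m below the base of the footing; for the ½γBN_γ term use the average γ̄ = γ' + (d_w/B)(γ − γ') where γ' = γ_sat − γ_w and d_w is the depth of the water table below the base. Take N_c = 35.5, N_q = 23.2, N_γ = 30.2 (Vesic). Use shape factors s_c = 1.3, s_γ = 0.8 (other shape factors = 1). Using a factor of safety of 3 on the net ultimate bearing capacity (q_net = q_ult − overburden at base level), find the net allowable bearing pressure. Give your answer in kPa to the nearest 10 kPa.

q_all(net) ≈ 670 kPa

q = γ·D_f = 19.5 × 1.24 = 24.18 kPa.
γ' = 11.99 kN/m³; averaging over the depth B below the base, γ̄ = γ' + (d_w/B)(γ − γ') = 15.444 kN/m³.
c·N_c·s_c = 18.3 × 35.5 × 1.3 = 844.54 kPa
q·N_q = 24.18 × 23.2 = 560.98 kPa
0.5·γ·B·N_γ·s_γ = 0.5 × 15.444 × 3.37 × 30.2 × 0.8 = 628.73 kPa
q_ult = 844.54 + 560.98 + 628.73 = 2034.2 kPa.
q_net = 2034.2 − 24.18 = 2010.1 kPa.
q_all(net) = 2010.1 / 3 = 670.02 kPa.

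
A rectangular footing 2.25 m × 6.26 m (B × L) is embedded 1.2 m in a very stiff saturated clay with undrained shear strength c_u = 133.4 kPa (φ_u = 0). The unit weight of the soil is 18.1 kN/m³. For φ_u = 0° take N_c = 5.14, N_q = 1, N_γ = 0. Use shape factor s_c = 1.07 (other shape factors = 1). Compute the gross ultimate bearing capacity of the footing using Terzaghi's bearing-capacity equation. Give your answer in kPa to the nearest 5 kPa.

q_ult ≈ 755 kPa

Overburden at base level: q = 18.1 × 1.2 = 21.72 kPa.
Cohesion term c·N_c·s_c = 133.4 × 5.14 × 1.07 = 733.67 kPa; surcharge term q·N_q = 21.72 × 1 = 21.72 kPa.
q_ult = 733.67 + 21.72 = 755.39 kPa.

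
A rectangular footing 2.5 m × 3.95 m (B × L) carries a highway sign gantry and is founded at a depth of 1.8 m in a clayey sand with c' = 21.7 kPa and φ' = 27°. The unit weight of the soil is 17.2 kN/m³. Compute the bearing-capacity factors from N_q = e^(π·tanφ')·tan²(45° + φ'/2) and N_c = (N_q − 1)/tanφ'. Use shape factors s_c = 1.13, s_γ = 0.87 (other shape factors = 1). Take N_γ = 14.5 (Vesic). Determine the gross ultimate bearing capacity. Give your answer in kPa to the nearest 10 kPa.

q_ult ≈ 1270 kPa

tan27° = 0.5095, so N_q = e^(π×0.5095)·tan²(58.5°) = 4.957 × 2.663 = 13.2.
N_c = (13.2 − 1)/tan27° = 23.94.
Effective surcharge at the founding depth q = γ·D_f = 17.2 × 1.8 = 30.96 kPa.
q_ult = c·N_c·s_c + q·N_q + 0.5·γ·B·N_γ·s_γ
     = 21.7 × 23.942 × 1.13 + 30.96 × 13.199 + 0.5 × 17.2 × 2.5 × 14.5 × 0.87
     = 587.09 + 408.65 + 271.22 = 1267 kPa.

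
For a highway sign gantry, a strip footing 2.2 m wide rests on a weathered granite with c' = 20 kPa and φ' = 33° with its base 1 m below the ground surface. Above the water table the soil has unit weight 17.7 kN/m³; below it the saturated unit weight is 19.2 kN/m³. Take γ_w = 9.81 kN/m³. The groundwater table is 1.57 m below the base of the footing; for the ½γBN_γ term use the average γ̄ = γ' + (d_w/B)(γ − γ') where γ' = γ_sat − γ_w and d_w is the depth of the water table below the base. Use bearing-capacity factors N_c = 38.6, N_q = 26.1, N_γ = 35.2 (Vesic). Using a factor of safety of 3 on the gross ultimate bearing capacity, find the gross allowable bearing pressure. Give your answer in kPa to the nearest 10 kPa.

q_all ≈ 610 kPa

Effective surcharge at the founding depth q = γ·D_f = 17.7 × 1 = 17.7 kPa.
With d_w = 1.57 m < B, γ̄ = 9.39 + (1.57/2.2) × (17.7 − 9.39) = 15.32 kN/m³.
q_ult = c·N_c + q·N_q + 0.5·γ·B·N_γ
     = 20 × 38.6 + 17.7 × 26.1 + 0.5 × 15.32 × 2.2 × 35.2
     = 772 + 461.97 + 593.2 = 1827.2 kPa.
q_all = 1827.2 / 3 = 609.06 kPa.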